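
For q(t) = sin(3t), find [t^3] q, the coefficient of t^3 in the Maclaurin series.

Apply the Taylor formula c_k = f^(k)(a)/k!.
q(0) = 0
q′(0) = 3
q′′(0) = 0
q′′′(0) = -27

-9/2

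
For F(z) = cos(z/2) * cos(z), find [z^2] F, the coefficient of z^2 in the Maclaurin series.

-5/8

Take the Cauchy product of the two expansions.
F(0) = 1
F′(0) = 0
F′′(0) = -5/4
So c_2 = F′′(0)/2! = -5/8.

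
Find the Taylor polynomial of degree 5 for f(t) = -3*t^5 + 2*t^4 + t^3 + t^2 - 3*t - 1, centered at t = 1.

-3*(t - 1)^5 - 13*(t - 1)^4 - 21*(t - 1)^3 - 14*(t - 1)^2 - 5*(t - 1) - 3

Differentiate repeatedly and evaluate at the center.
[(t - 1)^0] = -3;  [(t - 1)^1] = -5;  [(t - 1)^2] = -14;  [(t - 1)^3] = -21;  [(t - 1)^4] = -13;  [(t - 1)^5] = -3.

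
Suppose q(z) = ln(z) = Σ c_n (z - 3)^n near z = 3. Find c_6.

-1/4374

Apply the Taylor formula c_k = f^(k)(a)/k!.
q(3) = ln(3)
q′(3) = 1/3
q′′(3) = -1/9
q′′′(3) = 2/27
q^(4)(3) = -2/27
q^(5)(3) = 8/81
q^(6)(3) = -40/243
The Taylor polynomial is Σ q^(k)(3)/k! · (z - 3)^k.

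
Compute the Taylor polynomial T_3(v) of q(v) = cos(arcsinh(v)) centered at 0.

Let u equal the inner series; expand the outer function in u and truncate.

1 - v^2/2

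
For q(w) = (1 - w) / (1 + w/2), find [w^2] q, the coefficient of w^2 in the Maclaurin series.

Shift and add copies of the series according to the polynomial's terms.
q(0) = 1
q′(0) = -3/2
q′′(0) = 3/2
So c_2 = q′′(0)/2! = 3/4.

3/4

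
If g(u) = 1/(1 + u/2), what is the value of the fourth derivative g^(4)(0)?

3/2

From the series, [u^4] g = 1/16; multiply by 4! = 24 to get 3/2.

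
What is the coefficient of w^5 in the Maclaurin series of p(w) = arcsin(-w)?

Differentiate repeatedly and evaluate at the center.
p(0) = 0
p′(0) = -1
p′′(0) = 0
p′′′(0) = -1
p^(4)(0) = 0
p^(5)(0) = -9
So c_5 = p^(5)(0)/5! = -3/40.

-3/40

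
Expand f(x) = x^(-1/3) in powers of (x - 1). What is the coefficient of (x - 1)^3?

[(x - 1)^0] = 1;  [(x - 1)^1] = -1/3;  [(x - 1)^2] = 2/9;  [(x - 1)^3] = -14/81.

-14/81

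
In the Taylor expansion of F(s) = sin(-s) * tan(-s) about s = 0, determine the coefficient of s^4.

Write out both Maclaurin series and multiply, keeping only the needed powers.
F(0) = 0
F′(0) = 0
F′′(0) = 2
F′′′(0) = 0
F^(4)(0) = 4

1/6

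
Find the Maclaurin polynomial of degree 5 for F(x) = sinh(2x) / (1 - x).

Write out both Maclaurin series and multiply, keeping only the needed powers.

18*x^5/5 + 10*x^4/3 + 10*x^3/3 + 2*x^2 + 2*x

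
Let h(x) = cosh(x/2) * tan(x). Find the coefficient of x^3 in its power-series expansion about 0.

Write out both Maclaurin series and multiply, keeping only the needed powers.

11/24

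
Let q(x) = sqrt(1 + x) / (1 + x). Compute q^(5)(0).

-945/32

Write out both Maclaurin series and multiply, keeping only the needed powers.
The coefficient of x^5 in the expansion is -63/256, so q^(5)(0) = 5! * (-63/256) = -945/32.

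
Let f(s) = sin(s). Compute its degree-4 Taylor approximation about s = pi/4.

sqrt(2)*(s - pi/4)^4/48 - sqrt(2)*(s - pi/4)^3/12 - sqrt(2)*(s - pi/4)^2/4 + sqrt(2)*(s - pi/4)/2 + sqrt(2)/2

f(pi/4) = sqrt(2)/2
f′(pi/4) = sqrt(2)/2
f′′(pi/4) = -sqrt(2)/2
f′′′(pi/4) = -sqrt(2)/2
f^(4)(pi/4) = sqrt(2)/2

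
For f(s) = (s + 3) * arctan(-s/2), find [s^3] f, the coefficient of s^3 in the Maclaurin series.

Multiply each power in the prefactor through the base expansion.
[s^0] = 0;  [s^1] = -3/2;  [s^2] = -1/2;  [s^3] = 1/8.

1/8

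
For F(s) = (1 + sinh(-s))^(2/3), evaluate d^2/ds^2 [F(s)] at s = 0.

Substitute the inner expansion into the outer series and collect powers.
The coefficient of s^2 in the expansion is -1/9, so F′′(0) = 2! * (-1/9) = -2/9.

-2/9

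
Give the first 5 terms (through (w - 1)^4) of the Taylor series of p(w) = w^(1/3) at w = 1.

[(w - 1)^0] = 1;  [(w - 1)^1] = 1/3;  [(w - 1)^2] = -1/9;  [(w - 1)^3] = 5/81;  [(w - 1)^4] = -10/243.

-10*(w - 1)^4/243 + 5*(w - 1)^3/81 - (w - 1)^2/9 + (w - 1)/3 + 1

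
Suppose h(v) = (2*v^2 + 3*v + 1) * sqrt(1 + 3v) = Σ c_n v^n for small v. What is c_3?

Distribute the polynomial across the series and collect like powers.
h(0) = 1
h′(0) = 9/2
h′′(0) = 43/4
h′′′(0) = 63/8
Dividing each by k! gives the coefficients c_0, ..., c_3.

21/16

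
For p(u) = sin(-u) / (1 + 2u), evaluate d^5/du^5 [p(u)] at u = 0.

-1841

Expand each factor separately, then convolve coefficients.
From the series, [u^5] p = -1841/120; multiply by 5! = 120 to get -1841.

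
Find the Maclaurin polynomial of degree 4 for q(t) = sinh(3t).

9*t^3/2 + 3*t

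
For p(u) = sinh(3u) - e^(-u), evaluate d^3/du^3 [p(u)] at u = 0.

Add the two expansions coefficient-wise.
The coefficient of u^3 in the expansion is 14/3, so p′′′(0) = 3! * (14/3) = 28.

28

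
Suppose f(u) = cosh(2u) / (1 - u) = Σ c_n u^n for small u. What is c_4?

11/3

Write out both Maclaurin series and multiply, keeping only the needed powers.
[u^0] = 1;  [u^1] = 1;  [u^2] = 3;  [u^3] = 3;  [u^4] = 11/3.
So c_4 = f^(4)(0)/4! = 11/3.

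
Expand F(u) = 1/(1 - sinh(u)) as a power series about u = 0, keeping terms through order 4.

4*u^4/3 + 7*u^3/6 + u^2 + u + 1

Substitute the inner expansion into the outer series and collect powers.
F(0) = 1
F′(0) = 1
F′′(0) = 2
F′′′(0) = 7
F^(4)(0) = 32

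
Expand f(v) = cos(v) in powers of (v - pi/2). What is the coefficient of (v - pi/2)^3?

1/6

Differentiate repeatedly and evaluate at the center.
f(pi/2) = 0
f′(pi/2) = -1
f′′(pi/2) = 0
f′′′(pi/2) = 1
So c_3 = f′′′(pi/2)/3! = 1/6.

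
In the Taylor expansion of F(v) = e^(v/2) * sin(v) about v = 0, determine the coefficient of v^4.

-1/16

Expand each factor separately, then convolve coefficients.
F(0) = 0
F′(0) = 1
F′′(0) = 1
F′′′(0) = -1/4
F^(4)(0) = -3/2
So c_4 = F^(4)(0)/4! = -1/16.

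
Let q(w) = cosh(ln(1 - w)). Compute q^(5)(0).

60

Plug the Maclaurin series of the inner function into that of the outer and collect terms.
The coefficient of w^5 in the expansion is 1/2, so q^(5)(0) = 5! * (1/2) = 60.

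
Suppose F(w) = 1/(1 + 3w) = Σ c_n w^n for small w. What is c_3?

Use the known series and substitute for the argument.
F(0) = 1
F′(0) = -3
F′′(0) = 18
F′′′(0) = -162
Then c_k = F^(k)(0)/k! gives each Taylor coefficient.

-27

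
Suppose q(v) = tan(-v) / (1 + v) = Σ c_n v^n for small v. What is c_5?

-22/15

Write out both Maclaurin series and multiply, keeping only the needed powers.
q(0) = 0
q′(0) = -1
q′′(0) = 2
q′′′(0) = -8
q^(4)(0) = 32
q^(5)(0) = -176
Dividing each by k! gives the coefficients c_0, ..., c_5.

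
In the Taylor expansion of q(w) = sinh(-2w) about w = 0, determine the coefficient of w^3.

-4/3

[w^0] = 0;  [w^1] = -2;  [w^2] = 0;  [w^3] = -4/3.
So c_3 = q′′′(0)/3! = -4/3.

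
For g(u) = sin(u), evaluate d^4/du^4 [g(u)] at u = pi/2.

1

Use the known series and substitute for the argument.
From the series, [(u - pi/2)^4] g = 1/24; multiply by 4! = 24 to get 1.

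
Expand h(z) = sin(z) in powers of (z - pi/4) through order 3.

-sqrt(2)*(z - pi/4)^3/12 - sqrt(2)*(z - pi/4)^2/4 + sqrt(2)*(z - pi/4)/2 + sqrt(2)/2

[(z - pi/4)^0] = sqrt(2)/2;  [(z - pi/4)^1] = sqrt(2)/2;  [(z - pi/4)^2] = -sqrt(2)/4;  [(z - pi/4)^3] = -sqrt(2)/12.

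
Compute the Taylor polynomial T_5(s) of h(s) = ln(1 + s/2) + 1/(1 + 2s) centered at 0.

-5119*s^5/160 + 1023*s^4/64 - 191*s^3/24 + 31*s^2/8 - 3*s/2 + 1

Expand each term separately and add.
h(0) = 1
h′(0) = -3/2
h′′(0) = 31/4
h′′′(0) = -191/4
h^(4)(0) = 3069/8
h^(5)(0) = -15357/4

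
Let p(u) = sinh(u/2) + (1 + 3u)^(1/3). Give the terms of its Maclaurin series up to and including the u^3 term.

27*u^3/16 - u^2 + 3*u/2 + 1

Combine the two series term by term.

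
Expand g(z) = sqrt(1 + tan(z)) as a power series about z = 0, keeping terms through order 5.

601*z^5/3840 - 47*z^4/384 + 11*z^3/48 - z^2/8 + z/2 + 1

Substitute the inner expansion into the outer series and collect powers.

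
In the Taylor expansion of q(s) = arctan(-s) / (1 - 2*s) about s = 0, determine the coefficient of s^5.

Multiply the numerator's expansion by the denominator's geometric series.
q(0) = 0
q′(0) = -1
q′′(0) = -4
q′′′(0) = -22
q^(4)(0) = -176
q^(5)(0) = -1784
So c_5 = q^(5)(0)/5! = -223/15.

-223/15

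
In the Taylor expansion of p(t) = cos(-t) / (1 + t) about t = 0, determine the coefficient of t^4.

13/24

Take the Cauchy product of the two expansions.
[t^0] = 1;  [t^1] = -1;  [t^2] = 1/2;  [t^3] = -1/2;  [t^4] = 13/24.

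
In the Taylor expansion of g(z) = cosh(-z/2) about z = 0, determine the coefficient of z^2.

1/8

Apply the Taylor formula c_k = f^(k)(a)/k!.
g(0) = 1
g′(0) = 0
g′′(0) = 1/4
Dividing each by k! gives the coefficients c_0, ..., c_2.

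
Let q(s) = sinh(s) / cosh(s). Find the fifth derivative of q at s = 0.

16

Divide the numerator series by the denominator series (power-series long division).
From the series, [s^5] q = 2/15; multiply by 5! = 120 to get 16.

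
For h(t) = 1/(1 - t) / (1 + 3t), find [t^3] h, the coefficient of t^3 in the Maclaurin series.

-20

Take the Cauchy product of the two expansions.
h(0) = 1
h′(0) = -2
h′′(0) = 14
h′′′(0) = -120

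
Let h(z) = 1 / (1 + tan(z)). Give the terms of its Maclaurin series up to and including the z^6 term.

Use the geometric series for the reciprocal, then substitute.

122*z^6/45 - 32*z^5/15 + 5*z^4/3 - 4*z^3/3 + z^2 - z + 1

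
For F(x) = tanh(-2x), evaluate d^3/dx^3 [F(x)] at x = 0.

From the series, [x^3] F = 8/3; multiply by 3! = 6 to get 16.

16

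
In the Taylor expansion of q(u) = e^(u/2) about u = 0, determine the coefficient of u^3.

Use the known series and substitute for the argument.

1/48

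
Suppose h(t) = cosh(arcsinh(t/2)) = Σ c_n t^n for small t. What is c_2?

1/8

Compose series: expand the inner function first, then feed it into the outer expansion.
[t^0] = 1;  [t^1] = 0;  [t^2] = 1/8.
So c_2 = h′′(0)/2! = 1/8.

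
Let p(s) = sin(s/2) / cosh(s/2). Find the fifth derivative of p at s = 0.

9/8

Divide the numerator series by the denominator series (power-series long division).
From the series, [s^5] p = 3/320; multiply by 5! = 120 to get 9/8.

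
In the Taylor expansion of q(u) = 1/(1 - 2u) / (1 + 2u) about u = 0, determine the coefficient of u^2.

Multiply the two series term by term and collect like powers.
q(0) = 1
q′(0) = 0
q′′(0) = 8
So c_2 = q′′(0)/2! = 4.

4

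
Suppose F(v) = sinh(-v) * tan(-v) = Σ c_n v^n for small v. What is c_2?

1

Expand each factor separately, then convolve coefficients.
So c_2 = F′′(0)/2! = 1.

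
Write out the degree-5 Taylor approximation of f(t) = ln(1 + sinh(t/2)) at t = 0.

3*t^5/256 - 5*t^4/192 + t^3/16 - t^2/8 + t/2

Substitute the inner expansion into the outer series and collect powers.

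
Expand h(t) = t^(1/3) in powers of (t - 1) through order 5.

22*(t - 1)^5/729 - 10*(t - 1)^4/243 + 5*(t - 1)^3/81 - (t - 1)^2/9 + (t - 1)/3 + 1

Compute the successive derivatives at the expansion point and divide by k!.
[(t - 1)^0] = 1;  [(t - 1)^1] = 1/3;  [(t - 1)^2] = -1/9;  [(t - 1)^3] = 5/81;  [(t - 1)^4] = -10/243;  [(t - 1)^5] = 22/729.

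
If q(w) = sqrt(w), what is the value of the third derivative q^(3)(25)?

From the series, [(w - 25)^3] q = 1/50000; multiply by 3! = 6 to get 3/25000.

3/25000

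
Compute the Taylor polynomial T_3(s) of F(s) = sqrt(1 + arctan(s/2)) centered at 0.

-5*s^3/384 - s^2/32 + s/4 + 1

Substitute the inner expansion into the outer series and collect powers.
[s^0] = 1;  [s^1] = 1/4;  [s^2] = -1/32;  [s^3] = -5/384.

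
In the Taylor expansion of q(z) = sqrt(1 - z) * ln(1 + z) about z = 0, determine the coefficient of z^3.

Expand each factor separately, then convolve coefficients.
q(0) = 0
q′(0) = 1
q′′(0) = -2
q′′′(0) = 11/4
The Taylor polynomial is Σ q^(k)(0)/k! · z^k.

11/24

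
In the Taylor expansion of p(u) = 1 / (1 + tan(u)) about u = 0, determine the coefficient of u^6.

122/45

Use the geometric series for the reciprocal, then substitute.
p(0) = 1
p′(0) = -1
p′′(0) = 2
p′′′(0) = -8
p^(4)(0) = 40
p^(5)(0) = -256
p^(6)(0) = 1952
Then c_k = p^(k)(0)/k! gives each Taylor coefficient.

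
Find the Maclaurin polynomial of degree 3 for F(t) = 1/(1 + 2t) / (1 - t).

-5*t^3 + 3*t^2 - t + 1

Multiply the two series term by term and collect like powers.
[t^0] = 1;  [t^1] = -1;  [t^2] = 3;  [t^3] = -5.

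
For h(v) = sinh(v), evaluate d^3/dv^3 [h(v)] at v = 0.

The coefficient of v^3 in the expansion is 1/6, so h′′′(0) = 3! * (1/6) = 1.

1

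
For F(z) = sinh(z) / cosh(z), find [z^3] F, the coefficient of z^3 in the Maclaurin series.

-1/3

Divide the numerator series by the denominator series (power-series long division).
F(0) = 0
F′(0) = 1
F′′(0) = 0
F′′′(0) = -2
So c_3 = F′′′(0)/3! = -1/3.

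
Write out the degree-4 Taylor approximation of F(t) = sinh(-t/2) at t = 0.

[t^0] = 0;  [t^1] = -1/2;  [t^2] = 0;  [t^3] = -1/48;  [t^4] = 0.

-t^3/48 - t/2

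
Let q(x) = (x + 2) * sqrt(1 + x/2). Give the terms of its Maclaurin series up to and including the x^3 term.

Shift and add copies of the series according to the polynomial's terms.
q(0) = 2
q′(0) = 3/2
q′′(0) = 3/8
q′′′(0) = -3/32

-x^3/64 + 3*x^2/16 + 3*x/2 + 2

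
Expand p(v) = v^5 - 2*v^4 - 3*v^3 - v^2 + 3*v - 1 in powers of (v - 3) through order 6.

p(3) = -1
p′(3) = 105
p′′(3) = 268
p′′′(3) = 378
p^(4)(3) = 312
p^(5)(3) = 120
p^(6)(3) = 0
Then c_k = p^(k)(3)/k! gives each Taylor coefficient.

(v - 3)^5 + 13*(v - 3)^4 + 63*(v - 3)^3 + 134*(v - 3)^2 + 105*(v - 3) - 1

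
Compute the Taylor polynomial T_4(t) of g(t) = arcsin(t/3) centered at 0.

g(0) = 0
g′(0) = 1/3
g′′(0) = 0
g′′′(0) = 1/27
g^(4)(0) = 0

t^3/162 + t/3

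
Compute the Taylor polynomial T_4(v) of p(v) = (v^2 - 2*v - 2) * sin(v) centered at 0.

Shift and add copies of the series according to the polynomial's terms.
p(0) = 0
p′(0) = -2
p′′(0) = -4
p′′′(0) = 8
p^(4)(0) = 8
Then c_k = p^(k)(0)/k! gives each Taylor coefficient.

v^4/3 + 4*v^3/3 - 2*v^2 - 2*v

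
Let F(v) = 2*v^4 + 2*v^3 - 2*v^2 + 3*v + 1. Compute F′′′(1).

60

Differentiate repeatedly and evaluate at the center.
From the series, [(v - 1)^3] F = 10; multiply by 3! = 6 to get 60.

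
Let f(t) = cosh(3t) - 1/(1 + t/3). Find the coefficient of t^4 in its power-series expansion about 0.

Expand each term separately and add.
f(0) = 0
f′(0) = 1/3
f′′(0) = 79/9
f′′′(0) = 2/9
f^(4)(0) = 2179/27
So c_4 = f^(4)(0)/4! = 2179/648.

2179/648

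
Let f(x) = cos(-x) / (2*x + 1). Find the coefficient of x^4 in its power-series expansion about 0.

337/24

Multiply the numerator's expansion by the denominator's geometric series.
f(0) = 1
f′(0) = -2
f′′(0) = 7
f′′′(0) = -42
f^(4)(0) = 337
So c_4 = f^(4)(0)/4! = 337/24.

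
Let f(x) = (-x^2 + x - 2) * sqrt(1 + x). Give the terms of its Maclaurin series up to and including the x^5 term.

Distribute the polynomial across the series and collect like powers.
[x^0] = -2;  [x^1] = 0;  [x^2] = -1/4;  [x^3] = -3/4;  [x^4] = 17/64;  [x^5] = -5/32.

-5*x^5/32 + 17*x^4/64 - 3*x^3/4 - x^2/4 - 2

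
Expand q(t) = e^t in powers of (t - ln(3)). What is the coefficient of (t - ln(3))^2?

3/2

Use the known series and substitute for the argument.
q(ln(3)) = 3
q′(ln(3)) = 3
q′′(ln(3)) = 3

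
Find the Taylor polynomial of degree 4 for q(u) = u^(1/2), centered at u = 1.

-5*(u - 1)^4/128 + (u - 1)^3/16 - (u - 1)^2/8 + (u - 1)/2 + 1

q(1) = 1
q′(1) = 1/2
q′′(1) = -1/4
q′′′(1) = 3/8
q^(4)(1) = -15/16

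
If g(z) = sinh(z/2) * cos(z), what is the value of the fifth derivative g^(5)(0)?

Multiply the two series term by term and collect like powers.
The coefficient of z^5 in the expansion is 41/3840, so g^(5)(0) = 5! * (41/3840) = 41/32.

41/32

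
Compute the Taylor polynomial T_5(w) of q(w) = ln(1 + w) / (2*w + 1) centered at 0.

Expand 1/(denominator) as a geometric series and multiply by the numerator's series.
q(0) = 0
q′(0) = 1
q′′(0) = -5
q′′′(0) = 32
q^(4)(0) = -262
q^(5)(0) = 2644

661*w^5/30 - 131*w^4/12 + 16*w^3/3 - 5*w^2/2 + w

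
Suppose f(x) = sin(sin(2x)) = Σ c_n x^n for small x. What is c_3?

-8/3

Let u equal the inner series; expand the outer function in u and truncate.
f(0) = 0
f′(0) = 2
f′′(0) = 0
f′′′(0) = -16
So c_3 = f′′′(0)/3! = -8/3.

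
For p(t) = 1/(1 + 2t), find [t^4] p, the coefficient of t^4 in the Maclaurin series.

[t^0] = 1;  [t^1] = -2;  [t^2] = 4;  [t^3] = -8;  [t^4] = 16.

16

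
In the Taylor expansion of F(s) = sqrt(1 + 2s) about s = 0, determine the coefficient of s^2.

-1/2

F(0) = 1
F′(0) = 1
F′′(0) = -1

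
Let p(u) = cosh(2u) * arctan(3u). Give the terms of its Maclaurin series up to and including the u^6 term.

163*u^5/5 - 3*u^3 + 3*u

Multiply the two series term by term and collect like powers.
p(0) = 0
p′(0) = 3
p′′(0) = 0
p′′′(0) = -18
p^(4)(0) = 0
p^(5)(0) = 3912
p^(6)(0) = 0
The Taylor polynomial is Σ p^(k)(0)/k! · u^k.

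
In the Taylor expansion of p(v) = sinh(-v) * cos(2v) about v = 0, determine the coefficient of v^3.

Expand each factor separately, then convolve coefficients.
p(0) = 0
p′(0) = -1
p′′(0) = 0
p′′′(0) = 11
So c_3 = p′′′(0)/3! = 11/6.

11/6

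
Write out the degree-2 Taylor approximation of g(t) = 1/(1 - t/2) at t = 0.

t^2/4 + t/2 + 1

g(0) = 1
g′(0) = 1/2
g′′(0) = 1/2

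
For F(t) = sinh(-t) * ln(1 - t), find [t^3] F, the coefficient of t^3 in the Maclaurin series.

Expand each factor separately, then convolve coefficients.
[t^0] = 0;  [t^1] = 0;  [t^2] = 1;  [t^3] = 1/2.

1/2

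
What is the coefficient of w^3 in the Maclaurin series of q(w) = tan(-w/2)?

[w^0] = 0;  [w^1] = -1/2;  [w^2] = 0;  [w^3] = -1/24.
So c_3 = q′′′(0)/3! = -1/24.

-1/24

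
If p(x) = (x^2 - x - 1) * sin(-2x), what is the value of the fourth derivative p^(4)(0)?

Distribute the polynomial across the series and collect like powers.
The coefficient of x^4 in the expansion is -4/3, so p^(4)(0) = 4! * (-4/3) = -32.

-32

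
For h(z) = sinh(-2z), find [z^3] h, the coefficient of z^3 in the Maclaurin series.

-4/3

[z^0] = 0;  [z^1] = -2;  [z^2] = 0;  [z^3] = -4/3.
So c_3 = h′′′(0)/3! = -4/3.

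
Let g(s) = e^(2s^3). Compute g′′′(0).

Differentiate repeatedly and evaluate at the center.
The coefficient of s^3 in the expansion is 2, so g′′′(0) = 3! * (2) = 12.

12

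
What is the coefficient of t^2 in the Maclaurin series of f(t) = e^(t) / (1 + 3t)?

13/2

Expand each factor separately, then convolve coefficients.
So c_2 = f′′(0)/2! = 13/2.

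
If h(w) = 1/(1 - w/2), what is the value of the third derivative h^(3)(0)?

The coefficient of w^3 in the expansion is 1/8, so h′′′(0) = 3! * (1/8) = 3/4.

3/4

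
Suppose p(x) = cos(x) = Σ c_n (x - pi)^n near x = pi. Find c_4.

[(x - pi)^0] = -1;  [(x - pi)^1] = 0;  [(x - pi)^2] = 1/2;  [(x - pi)^3] = 0;  [(x - pi)^4] = -1/24.

-1/24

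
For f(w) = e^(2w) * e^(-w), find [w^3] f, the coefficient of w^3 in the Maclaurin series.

Expand each factor separately, then convolve coefficients.
So c_3 = f′′′(0)/3! = 1/6.

1/6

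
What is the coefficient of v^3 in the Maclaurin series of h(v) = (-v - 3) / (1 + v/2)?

1/8

Multiply each power in the prefactor through the base expansion.
h(0) = -3
h′(0) = 1/2
h′′(0) = -1/2
h′′′(0) = 3/4
So c_3 = h′′′(0)/3! = 1/8.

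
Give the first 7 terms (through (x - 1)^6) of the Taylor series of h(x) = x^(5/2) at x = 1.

-5*(x - 1)^6/1024 + 3*(x - 1)^5/256 - 5*(x - 1)^4/128 + 5*(x - 1)^3/16 + 15*(x - 1)^2/8 + 5*(x - 1)/2 + 1

Differentiate repeatedly and evaluate at the center.
h(1) = 1
h′(1) = 5/2
h′′(1) = 15/4
h′′′(1) = 15/8
h^(4)(1) = -15/16
h^(5)(1) = 45/32
h^(6)(1) = -225/64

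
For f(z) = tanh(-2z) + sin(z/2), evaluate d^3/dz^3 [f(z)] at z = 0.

127/8

Combine the two series term by term.
From the series, [z^3] f = 127/48; multiply by 3! = 6 to get 127/8.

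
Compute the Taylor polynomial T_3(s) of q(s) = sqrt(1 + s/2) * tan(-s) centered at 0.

Take the Cauchy product of the two expansions.
[s^0] = 0;  [s^1] = -1;  [s^2] = -1/4;  [s^3] = -29/96.

-29*s^3/96 - s^2/4 - s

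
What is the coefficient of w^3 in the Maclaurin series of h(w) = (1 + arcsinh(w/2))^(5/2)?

Let u equal the inner series; expand the outer function in u and truncate.
h(0) = 1
h′(0) = 5/4
h′′(0) = 15/16
h′′′(0) = -5/64
Then c_k = h^(k)(0)/k! gives each Taylor coefficient.

-5/384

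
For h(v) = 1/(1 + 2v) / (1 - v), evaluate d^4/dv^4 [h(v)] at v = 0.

264

Multiply the two series term by term and collect like powers.
From the series, [v^4] h = 11; multiply by 4! = 24 to get 264.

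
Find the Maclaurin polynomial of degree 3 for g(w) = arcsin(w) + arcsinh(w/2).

7*w^3/48 + 3*w/2

Expand each term separately and add.
g(0) = 0
g′(0) = 3/2
g′′(0) = 0
g′′′(0) = 7/8
Then c_k = g^(k)(0)/k! gives each Taylor coefficient.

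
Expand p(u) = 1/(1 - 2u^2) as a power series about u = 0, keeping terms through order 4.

p(0) = 1
p′(0) = 0
p′′(0) = 4
p′′′(0) = 0
p^(4)(0) = 96
Dividing each by k! gives the coefficients c_0, ..., c_4.

4*u^4 + 2*u^2 + 1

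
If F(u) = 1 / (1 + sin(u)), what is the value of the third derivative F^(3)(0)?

-5

Use the geometric series for the reciprocal, then substitute.
The coefficient of u^3 in the expansion is -5/6, so F′′′(0) = 3! * (-5/6) = -5.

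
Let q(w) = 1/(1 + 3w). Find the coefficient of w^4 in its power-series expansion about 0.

81

q(0) = 1
q′(0) = -3
q′′(0) = 18
q′′′(0) = -162
q^(4)(0) = 1944
Dividing each by k! gives the coefficients c_0, ..., c_4.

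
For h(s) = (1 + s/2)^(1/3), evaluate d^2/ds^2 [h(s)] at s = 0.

-1/18

Differentiate repeatedly and evaluate at the center.
From the series, [s^2] h = -1/36; multiply by 2! = 2 to get -1/18.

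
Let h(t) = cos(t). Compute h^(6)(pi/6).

Differentiate repeatedly and evaluate at the center.
From the series, [(t - pi/6)^6] h = -sqrt(3)/1440; multiply by 6! = 720 to get -sqrt(3)/2.

-sqrt(3)/2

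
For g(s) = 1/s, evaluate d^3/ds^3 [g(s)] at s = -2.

Use the known series and substitute for the argument.
The coefficient of (s + 2)^3 in the expansion is -1/16, so g′′′(-2) = 3! * (-1/16) = -3/8.

-3/8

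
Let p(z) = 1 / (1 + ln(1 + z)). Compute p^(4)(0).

88

Write 1/(1+u) = 1 - u + u^2 - u^3 + ... and substitute the series for u.
The coefficient of z^4 in the expansion is 11/3, so p^(4)(0) = 4! * (11/3) = 88.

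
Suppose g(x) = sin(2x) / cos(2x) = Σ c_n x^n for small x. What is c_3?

8/3

Invert the denominator's series and multiply.
[x^0] = 0;  [x^1] = 2;  [x^2] = 0;  [x^3] = 8/3.
So c_3 = g′′′(0)/3! = 8/3.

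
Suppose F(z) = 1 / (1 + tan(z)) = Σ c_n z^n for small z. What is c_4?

Expand as Σ (-1)^k u^k with u equal to the inner function's series.
F(0) = 1
F′(0) = -1
F′′(0) = 2
F′′′(0) = -8
F^(4)(0) = 40
Then c_k = F^(k)(0)/k! gives each Taylor coefficient.

5/3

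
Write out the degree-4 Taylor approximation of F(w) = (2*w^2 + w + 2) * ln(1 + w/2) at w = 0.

Shift and add copies of the series according to the polynomial's terms.
[w^0] = 0;  [w^1] = 1;  [w^2] = 1/4;  [w^3] = 23/24;  [w^4] = -23/96.

-23*w^4/96 + 23*w^3/24 + w^2/4 + w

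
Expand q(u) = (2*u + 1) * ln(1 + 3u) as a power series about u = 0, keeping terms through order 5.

Distribute the polynomial across the series and collect like powers.
q(0) = 0
q′(0) = 3
q′′(0) = 3
q′′′(0) = 0
q^(4)(0) = -54
q^(5)(0) = 972
The Taylor polynomial is Σ q^(k)(0)/k! · u^k.

81*u^5/10 - 9*u^4/4 + 3*u^2/2 + 3*u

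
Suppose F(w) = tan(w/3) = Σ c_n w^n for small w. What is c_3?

1/81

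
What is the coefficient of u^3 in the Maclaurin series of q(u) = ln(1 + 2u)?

Apply the Taylor formula c_k = f^(k)(a)/k!.
q(0) = 0
q′(0) = 2
q′′(0) = -4
q′′′(0) = 16

8/3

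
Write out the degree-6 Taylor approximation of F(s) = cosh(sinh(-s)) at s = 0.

Let u equal the inner series; expand the outer function in u and truncate.
F(0) = 1
F′(0) = 0
F′′(0) = 1
F′′′(0) = 0
F^(4)(0) = 5
F^(5)(0) = 0
F^(6)(0) = 37

37*s^6/720 + 5*s^4/24 + s^2/2 + 1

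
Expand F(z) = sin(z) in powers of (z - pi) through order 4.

(z - pi)^3/6 - (z - pi)

Apply the Taylor formula c_k = f^(k)(a)/k!.
F(pi) = 0
F′(pi) = -1
F′′(pi) = 0
F′′′(pi) = 1
F^(4)(pi) = 0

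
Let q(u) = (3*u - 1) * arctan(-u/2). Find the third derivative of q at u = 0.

-1/4

Distribute the polynomial across the series and collect like powers.
From the series, [u^3] q = -1/24; multiply by 3! = 6 to get -1/4.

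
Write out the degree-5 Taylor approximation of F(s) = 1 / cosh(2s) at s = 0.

10*s^4/3 - 2*s^2 + 1

Write the quotient as an unknown series and match coefficients against numerator = denominator · series.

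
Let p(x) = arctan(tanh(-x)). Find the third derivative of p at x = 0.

Substitute the inner expansion into the outer series and collect powers.
The coefficient of x^3 in the expansion is 2/3, so p′′′(0) = 3! * (2/3) = 4.

4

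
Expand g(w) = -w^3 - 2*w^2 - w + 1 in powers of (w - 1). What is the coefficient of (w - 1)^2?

-5

Compute the successive derivatives at the expansion point and divide by k!.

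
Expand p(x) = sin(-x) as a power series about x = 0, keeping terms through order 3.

x^3/6 - x

p(0) = 0
p′(0) = -1
p′′(0) = 0
p′′′(0) = 1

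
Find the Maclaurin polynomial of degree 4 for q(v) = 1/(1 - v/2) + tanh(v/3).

v^4/16 + 73*v^3/648 + v^2/4 + 5*v/6 + 1

Combine the two series term by term.
[v^0] = 1;  [v^1] = 5/6;  [v^2] = 1/4;  [v^3] = 73/648;  [v^4] = 1/16.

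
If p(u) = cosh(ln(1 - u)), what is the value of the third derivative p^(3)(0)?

3

Substitute the inner expansion into the outer series and collect powers.
From the series, [u^3] p = 1/2; multiply by 3! = 6 to get 3.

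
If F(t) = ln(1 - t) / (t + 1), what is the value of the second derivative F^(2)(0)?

1

Multiply the numerator's expansion by the denominator's geometric series.
From the series, [t^2] F = 1/2; multiply by 2! = 2 to get 1.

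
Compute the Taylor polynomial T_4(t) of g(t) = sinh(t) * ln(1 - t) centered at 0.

Multiply the two series term by term and collect like powers.

-t^4/2 - t^3/2 - t^2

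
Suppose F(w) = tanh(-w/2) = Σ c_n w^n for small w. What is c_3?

1/24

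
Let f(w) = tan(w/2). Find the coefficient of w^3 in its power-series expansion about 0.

1/24

f(0) = 0
f′(0) = 1/2
f′′(0) = 0
f′′′(0) = 1/4
So c_3 = f′′′(0)/3! = 1/24.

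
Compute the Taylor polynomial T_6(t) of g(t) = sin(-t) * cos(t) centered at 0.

-2*t^5/15 + 2*t^3/3 - t

Take the Cauchy product of the two expansions.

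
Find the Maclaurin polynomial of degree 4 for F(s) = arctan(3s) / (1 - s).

-6*s^4 - 6*s^3 + 3*s^2 + 3*s

Write out both Maclaurin series and multiply, keeping only the needed powers.
F(0) = 0
F′(0) = 3
F′′(0) = 6
F′′′(0) = -36
F^(4)(0) = -144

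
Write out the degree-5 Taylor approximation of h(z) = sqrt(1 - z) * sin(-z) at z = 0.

19*z^5/1920 - z^4/48 + 7*z^3/24 + z^2/2 - z

Write out both Maclaurin series and multiply, keeping only the needed powers.
h(0) = 0
h′(0) = -1
h′′(0) = 1
h′′′(0) = 7/4
h^(4)(0) = -1/2
h^(5)(0) = 19/16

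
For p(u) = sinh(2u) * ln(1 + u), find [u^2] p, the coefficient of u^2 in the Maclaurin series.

2

Take the Cauchy product of the two expansions.
p(0) = 0
p′(0) = 0
p′′(0) = 4
So c_2 = p′′(0)/2! = 2.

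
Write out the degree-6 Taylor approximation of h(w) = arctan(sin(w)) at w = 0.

Plug the Maclaurin series of the inner function into that of the outer and collect terms.

3*w^5/8 - w^3/2 + w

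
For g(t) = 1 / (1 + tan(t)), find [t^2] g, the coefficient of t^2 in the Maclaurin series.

1

Write 1/(1+u) = 1 - u + u^2 - u^3 + ... and substitute the series for u.
g(0) = 1
g′(0) = -1
g′′(0) = 2
So c_2 = g′′(0)/2! = 1.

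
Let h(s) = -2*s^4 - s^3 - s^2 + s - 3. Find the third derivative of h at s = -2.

90

Compute the successive derivatives at the expansion point and divide by k!.
From the series, [(s + 2)^3] h = 15; multiply by 3! = 6 to get 90.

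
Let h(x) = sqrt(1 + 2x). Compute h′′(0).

-1

Compute the successive derivatives at the expansion point and divide by k!.
The coefficient of x^2 in the expansion is -1/2, so h′′(0) = 2! * (-1/2) = -1.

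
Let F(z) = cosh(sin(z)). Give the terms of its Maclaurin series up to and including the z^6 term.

-z^6/240 - z^4/8 + z^2/2 + 1

Let u equal the inner series; expand the outer function in u and truncate.
[z^0] = 1;  [z^1] = 0;  [z^2] = 1/2;  [z^3] = 0;  [z^4] = -1/8;  [z^5] = 0;  [z^6] = -1/240.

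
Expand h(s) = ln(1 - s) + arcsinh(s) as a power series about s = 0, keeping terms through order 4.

Combine the two series term by term.
h(0) = 0
h′(0) = 0
h′′(0) = -1
h′′′(0) = -3
h^(4)(0) = -6
Then c_k = h^(k)(0)/k! gives each Taylor coefficient.

-s^4/4 - s^3/2 - s^2/2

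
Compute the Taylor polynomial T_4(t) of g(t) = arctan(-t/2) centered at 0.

g(0) = 0
g′(0) = -1/2
g′′(0) = 0
g′′′(0) = 1/4
g^(4)(0) = 0
Then c_k = g^(k)(0)/k! gives each Taylor coefficient.

t^3/24 - t/2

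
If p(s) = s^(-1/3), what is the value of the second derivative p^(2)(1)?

4/9

From the series, [(s - 1)^2] p = 2/9; multiply by 2! = 2 to get 4/9.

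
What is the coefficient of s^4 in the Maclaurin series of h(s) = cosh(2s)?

h(0) = 1
h′(0) = 0
h′′(0) = 4
h′′′(0) = 0
h^(4)(0) = 16
So c_4 = h^(4)(0)/4! = 2/3.

2/3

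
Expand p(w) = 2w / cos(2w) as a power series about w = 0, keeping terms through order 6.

20*w^5/3 + 4*w^3 + 2*w

Invert the denominator's series and multiply.
[w^0] = 0;  [w^1] = 2;  [w^2] = 0;  [w^3] = 4;  [w^4] = 0;  [w^5] = 20/3;  [w^6] = 0.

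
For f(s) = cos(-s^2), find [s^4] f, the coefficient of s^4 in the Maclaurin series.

-1/2

f(0) = 1
f′(0) = 0
f′′(0) = 0
f′′′(0) = 0
f^(4)(0) = -12
So c_4 = f^(4)(0)/4! = -1/2.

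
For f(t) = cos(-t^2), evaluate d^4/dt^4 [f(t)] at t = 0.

The coefficient of t^4 in the expansion is -1/2, so f^(4)(0) = 4! * (-1/2) = -12.

-12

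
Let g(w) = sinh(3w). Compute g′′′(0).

Apply the Taylor formula c_k = f^(k)(a)/k!.
From the series, [w^3] g = 9/2; multiply by 3! = 6 to get 27.

27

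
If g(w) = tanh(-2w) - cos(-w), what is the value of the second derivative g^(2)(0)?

1

Combine the two series term by term.
The coefficient of w^2 in the expansion is 1/2, so g′′(0) = 2! * (1/2) = 1.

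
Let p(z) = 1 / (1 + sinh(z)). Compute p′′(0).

2

Write 1/(1+u) = 1 - u + u^2 - u^3 + ... and substitute the series for u.
The coefficient of z^2 in the expansion is 1, so p′′(0) = 2! * (1) = 2.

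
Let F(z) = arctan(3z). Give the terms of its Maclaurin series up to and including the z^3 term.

-9*z^3 + 3*z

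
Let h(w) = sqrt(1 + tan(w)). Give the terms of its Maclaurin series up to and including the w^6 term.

-5521*w^6/46080 + 601*w^5/3840 - 47*w^4/384 + 11*w^3/48 - w^2/8 + w/2 + 1

Compose series: expand the inner function first, then feed it into the outer expansion.
h(0) = 1
h′(0) = 1/2
h′′(0) = -1/4
h′′′(0) = 11/8
h^(4)(0) = -47/16
h^(5)(0) = 601/32
h^(6)(0) = -5521/64
Dividing each by k! gives the coefficients c_0, ..., c_6.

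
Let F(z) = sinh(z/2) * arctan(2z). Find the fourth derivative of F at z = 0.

-31

Expand each factor separately, then convolve coefficients.
The coefficient of z^4 in the expansion is -31/24, so F^(4)(0) = 4! * (-31/24) = -31.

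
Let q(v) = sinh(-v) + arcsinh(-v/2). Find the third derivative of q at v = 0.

Add the two expansions coefficient-wise.
The coefficient of v^3 in the expansion is -7/48, so q′′′(0) = 3! * (-7/48) = -7/8.

-7/8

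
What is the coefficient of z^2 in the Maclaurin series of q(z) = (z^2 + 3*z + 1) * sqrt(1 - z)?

-5/8

Multiply each power in the prefactor through the base expansion.
q(0) = 1
q′(0) = 5/2
q′′(0) = -5/4
So c_2 = q′′(0)/2! = -5/8.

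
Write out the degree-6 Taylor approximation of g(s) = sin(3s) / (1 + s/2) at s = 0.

-87*s^6/160 + 87*s^5/80 + 15*s^4/8 - 15*s^3/4 - 3*s^2/2 + 3*s

Take the Cauchy product of the two expansions.
g(0) = 0
g′(0) = 3
g′′(0) = -3
g′′′(0) = -45/2
g^(4)(0) = 45
g^(5)(0) = 261/2
g^(6)(0) = -783/2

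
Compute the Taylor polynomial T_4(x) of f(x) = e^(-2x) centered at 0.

2*x^4/3 - 4*x^3/3 + 2*x^2 - 2*x + 1

Use the known series and substitute for the argument.
[x^0] = 1;  [x^1] = -2;  [x^2] = 2;  [x^3] = -4/3;  [x^4] = 2/3.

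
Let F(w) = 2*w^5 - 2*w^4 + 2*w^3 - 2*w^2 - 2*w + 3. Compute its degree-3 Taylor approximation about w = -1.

30*(w + 1)^3 - 40*(w + 1)^2 + 26*(w + 1) - 3

Differentiate repeatedly and evaluate at the center.
F(-1) = -3
F′(-1) = 26
F′′(-1) = -80
F′′′(-1) = 180
The Taylor polynomial is Σ F^(k)(-1)/k! · (w + 1)^k.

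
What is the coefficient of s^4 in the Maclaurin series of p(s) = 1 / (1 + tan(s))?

Expand as Σ (-1)^k u^k with u equal to the inner function's series.
So c_4 = p^(4)(0)/4! = 5/3.

5/3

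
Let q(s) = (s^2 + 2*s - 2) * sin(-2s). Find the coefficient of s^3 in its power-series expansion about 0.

-14/3

Shift and add copies of the series according to the polynomial's terms.
q(0) = 0
q′(0) = 4
q′′(0) = -8
q′′′(0) = -28
So c_3 = q′′′(0)/3! = -14/3.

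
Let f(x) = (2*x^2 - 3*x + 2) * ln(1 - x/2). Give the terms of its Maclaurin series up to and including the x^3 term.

-17*x^3/24 + 5*x^2/4 - x

Shift and add copies of the series according to the polynomial's terms.
f(0) = 0
f′(0) = -1
f′′(0) = 5/2
f′′′(0) = -17/4
The Taylor polynomial is Σ f^(k)(0)/k! · x^k.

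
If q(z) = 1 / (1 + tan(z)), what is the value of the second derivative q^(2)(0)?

2

Expand as Σ (-1)^k u^k with u equal to the inner function's series.
From the series, [z^2] q = 1; multiply by 2! = 2 to get 2.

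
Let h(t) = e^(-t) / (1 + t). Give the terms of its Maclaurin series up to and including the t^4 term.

Write out both Maclaurin series and multiply, keeping only the needed powers.

65*t^4/24 - 8*t^3/3 + 5*t^2/2 - 2*t + 1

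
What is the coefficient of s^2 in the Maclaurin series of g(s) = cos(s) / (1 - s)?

Expand each factor separately, then convolve coefficients.
g(0) = 1
g′(0) = 1
g′′(0) = 1
So c_2 = g′′(0)/2! = 1/2.

1/2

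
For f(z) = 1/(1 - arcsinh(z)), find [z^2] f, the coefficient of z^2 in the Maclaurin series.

1

Substitute the inner expansion into the outer series and collect powers.
f(0) = 1
f′(0) = 1
f′′(0) = 2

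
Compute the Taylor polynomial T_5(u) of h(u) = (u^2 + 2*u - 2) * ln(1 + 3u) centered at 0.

-1287*u^5/10 + 54*u^4 - 24*u^3 + 15*u^2 - 6*u

Distribute the polynomial across the series and collect like powers.
h(0) = 0
h′(0) = -6
h′′(0) = 30
h′′′(0) = -144
h^(4)(0) = 1296
h^(5)(0) = -15444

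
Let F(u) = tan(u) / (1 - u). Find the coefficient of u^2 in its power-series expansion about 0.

Expand each factor separately, then convolve coefficients.
So c_2 = F′′(0)/2! = 1.

1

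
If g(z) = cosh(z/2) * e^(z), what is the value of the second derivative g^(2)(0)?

5/4

Take the Cauchy product of the two expansions.
From the series, [z^2] g = 5/8; multiply by 2! = 2 to get 5/4.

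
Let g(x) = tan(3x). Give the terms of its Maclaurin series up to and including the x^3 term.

9*x^3 + 3*x

Use the known series and substitute for the argument.
g(0) = 0
g′(0) = 3
g′′(0) = 0
g′′′(0) = 54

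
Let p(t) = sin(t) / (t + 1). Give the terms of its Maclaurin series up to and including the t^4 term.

Multiply the numerator's expansion by the denominator's geometric series.
p(0) = 0
p′(0) = 1
p′′(0) = -2
p′′′(0) = 5
p^(4)(0) = -20
The Taylor polynomial is Σ p^(k)(0)/k! · t^k.

-5*t^4/6 + 5*t^3/6 - t^2 + t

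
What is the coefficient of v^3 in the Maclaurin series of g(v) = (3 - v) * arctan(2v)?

Multiply each power in the prefactor through the base expansion.
g(0) = 0
g′(0) = 6
g′′(0) = -4
g′′′(0) = -48

-8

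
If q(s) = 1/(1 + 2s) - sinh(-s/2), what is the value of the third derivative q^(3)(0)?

Expand each term separately and add.
The coefficient of s^3 in the expansion is -383/48, so q′′′(0) = 3! * (-383/48) = -383/8.

-383/8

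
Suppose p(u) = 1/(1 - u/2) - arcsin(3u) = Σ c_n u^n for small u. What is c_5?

Add the two expansions coefficient-wise.
[u^0] = 1;  [u^1] = -5/2;  [u^2] = 1/4;  [u^3] = -35/8;  [u^4] = 1/16;  [u^5] = -2911/160.

-2911/160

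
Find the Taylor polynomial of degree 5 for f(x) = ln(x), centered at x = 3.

(x - 3)^5/1215 - (x - 3)^4/324 + (x - 3)^3/81 - (x - 3)^2/18 + (x - 3)/3 + ln(3)

Use the known series and substitute for the argument.
f(3) = ln(3)
f′(3) = 1/3
f′′(3) = -1/9
f′′′(3) = 2/27
f^(4)(3) = -2/27
f^(5)(3) = 8/81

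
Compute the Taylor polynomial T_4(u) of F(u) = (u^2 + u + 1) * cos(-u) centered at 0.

Multiply each power in the prefactor through the base expansion.
[u^0] = 1;  [u^1] = 1;  [u^2] = 1/2;  [u^3] = -1/2;  [u^4] = -11/24.

-11*u^4/24 - u^3/2 + u^2/2 + u + 1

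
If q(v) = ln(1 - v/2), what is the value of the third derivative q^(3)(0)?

-1/4

The coefficient of v^3 in the expansion is -1/24, so q′′′(0) = 3! * (-1/24) = -1/4.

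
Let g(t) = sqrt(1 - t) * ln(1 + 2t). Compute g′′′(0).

Expand each factor separately, then convolve coefficients.
The coefficient of t^3 in the expansion is 41/12, so g′′′(0) = 3! * (41/12) = 41/2.

41/2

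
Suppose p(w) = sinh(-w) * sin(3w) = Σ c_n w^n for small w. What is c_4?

Expand each factor separately, then convolve coefficients.
So c_4 = p^(4)(0)/4! = 4.

4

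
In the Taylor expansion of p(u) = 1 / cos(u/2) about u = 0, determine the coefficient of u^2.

1/8

Invert the denominator's series and multiply.
p(0) = 1
p′(0) = 0
p′′(0) = 1/4
So c_2 = p′′(0)/2! = 1/8.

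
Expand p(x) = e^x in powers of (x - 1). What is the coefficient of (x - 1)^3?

e/6

p(1) = e
p′(1) = e
p′′(1) = e
p′′′(1) = e
The Taylor polynomial is Σ p^(k)(1)/k! · (x - 1)^k.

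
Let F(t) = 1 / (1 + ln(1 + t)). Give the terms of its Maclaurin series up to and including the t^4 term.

11*t^4/3 - 7*t^3/3 + 3*t^2/2 - t + 1

Write 1/(1+u) = 1 - u + u^2 - u^3 + ... and substitute the series for u.
F(0) = 1
F′(0) = -1
F′′(0) = 3
F′′′(0) = -14
F^(4)(0) = 88
Then c_k = F^(k)(0)/k! gives each Taylor coefficient.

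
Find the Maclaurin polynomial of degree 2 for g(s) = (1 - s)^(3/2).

3*s^2/8 - 3*s/2 + 1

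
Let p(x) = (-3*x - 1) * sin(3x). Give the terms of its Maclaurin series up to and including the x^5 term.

-81*x^5/40 + 27*x^4/2 + 9*x^3/2 - 9*x^2 - 3*x

Shift and add copies of the series according to the polynomial's terms.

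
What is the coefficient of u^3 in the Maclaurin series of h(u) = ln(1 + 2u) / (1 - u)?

Expand each factor separately, then convolve coefficients.
[u^0] = 0;  [u^1] = 2;  [u^2] = 0;  [u^3] = 8/3.
So c_3 = h′′′(0)/3! = 8/3.

8/3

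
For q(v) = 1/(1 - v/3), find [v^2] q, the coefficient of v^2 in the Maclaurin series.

1/9

q(0) = 1
q′(0) = 1/3
q′′(0) = 2/9
So c_2 = q′′(0)/2! = 1/9.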